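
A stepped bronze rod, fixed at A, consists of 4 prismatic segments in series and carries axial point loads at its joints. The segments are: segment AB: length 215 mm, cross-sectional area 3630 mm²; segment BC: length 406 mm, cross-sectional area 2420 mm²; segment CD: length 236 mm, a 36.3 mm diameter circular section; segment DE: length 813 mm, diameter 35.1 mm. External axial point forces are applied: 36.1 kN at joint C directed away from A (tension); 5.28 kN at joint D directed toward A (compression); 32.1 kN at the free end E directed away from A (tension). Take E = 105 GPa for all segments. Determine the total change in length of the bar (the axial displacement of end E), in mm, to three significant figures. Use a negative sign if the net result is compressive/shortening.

Internal axial forces (sectioning from the free end, tension +): N_DE = 32.1 kN, N_CD = 26.82 kN, N_BC = 62.92 kN, N_AB = 62.92 kN.
A_CD = 1035 mm².
A_DE = 967.6 mm².
δ_AB = 62920·215/(3630·105000) = 0.03549 mm
δ_BC = 62920·406/(2420·105000) = 0.1005 mm
δ_CD = 26820·236/(1035·105000) = 0.05825 mm
δ_DE = 32100·813/(967.6·105000) = 0.2569 mm
δ = Σδ_i = 0.4511 mm.

0.451 mm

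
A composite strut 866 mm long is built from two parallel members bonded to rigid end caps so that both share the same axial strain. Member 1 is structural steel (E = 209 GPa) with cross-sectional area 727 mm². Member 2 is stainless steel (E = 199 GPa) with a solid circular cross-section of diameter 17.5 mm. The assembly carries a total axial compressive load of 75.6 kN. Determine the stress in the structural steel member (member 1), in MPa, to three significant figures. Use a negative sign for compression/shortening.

-79.1 MPa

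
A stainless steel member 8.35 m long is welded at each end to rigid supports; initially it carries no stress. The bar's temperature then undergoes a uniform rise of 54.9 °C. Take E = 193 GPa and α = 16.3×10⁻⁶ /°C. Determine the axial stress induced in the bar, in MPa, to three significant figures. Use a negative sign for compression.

Free thermal expansion αLΔT = 16.3e-6 · 8350 · 54.9 = 7.472 mm.
The walls impose strain ε = −(7.472)/8350 = -8.9487e-04; σ = Eε = 193000 · -8.9487e-04 = -172.7 MPa.

-173 MPa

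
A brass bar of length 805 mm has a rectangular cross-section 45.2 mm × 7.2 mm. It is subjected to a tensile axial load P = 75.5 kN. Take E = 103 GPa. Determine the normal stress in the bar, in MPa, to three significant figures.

232 MPa

A = 325.4 mm².
σ = N/A = 75500/325.4 = 232 MPa.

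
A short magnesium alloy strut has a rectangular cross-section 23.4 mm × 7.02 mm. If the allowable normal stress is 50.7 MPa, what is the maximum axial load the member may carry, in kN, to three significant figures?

8.33 kN

A = 164.3 mm².
P_max = σ_allow · A = 50.7 · 164.3 = 8328 N = 8.328 kN.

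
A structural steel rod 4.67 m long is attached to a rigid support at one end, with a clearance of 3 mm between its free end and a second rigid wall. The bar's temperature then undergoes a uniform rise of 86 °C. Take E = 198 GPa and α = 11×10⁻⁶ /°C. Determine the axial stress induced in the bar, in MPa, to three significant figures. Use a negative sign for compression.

Free thermal expansion αLΔT = 11e-6 · 4670 · 86 = 4.418 mm.
The walls engage after the gap closes; constrained expansion = 4.418 − 3 = 1.418 mm.
The walls impose strain ε = −(1.418)/4670 = -3.0360e-04; σ = Eε = 198000 · -3.0360e-04 = -60.11 MPa.

-60.1 MPa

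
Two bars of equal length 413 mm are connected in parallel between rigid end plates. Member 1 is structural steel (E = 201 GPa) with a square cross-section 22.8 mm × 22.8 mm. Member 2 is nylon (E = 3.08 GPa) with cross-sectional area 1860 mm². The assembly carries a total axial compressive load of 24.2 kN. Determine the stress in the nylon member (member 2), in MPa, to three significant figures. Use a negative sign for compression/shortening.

A_1 = 519.8 mm².
Equal strain + equilibrium ⇒ each member carries load in proportion to AE: A₁E₁ = 104500000 N, A₂E₂ = 5729000 N, ΣAE = 110200000 N.
σ₂ = P·E₂/ΣAE = -24200·3080/110200000 = -0.6763 MPa.

-0.676 MPa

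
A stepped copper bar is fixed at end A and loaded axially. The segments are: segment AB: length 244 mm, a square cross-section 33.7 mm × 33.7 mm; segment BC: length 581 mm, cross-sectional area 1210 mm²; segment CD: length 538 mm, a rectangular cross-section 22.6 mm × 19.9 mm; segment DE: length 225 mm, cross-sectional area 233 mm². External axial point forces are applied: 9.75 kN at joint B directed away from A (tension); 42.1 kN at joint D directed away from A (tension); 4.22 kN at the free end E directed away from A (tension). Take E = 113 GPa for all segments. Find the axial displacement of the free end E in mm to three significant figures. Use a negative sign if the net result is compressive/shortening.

Internal axial forces (sectioning from the free end, tension +): N_DE = 4.22 kN, N_CD = 46.32 kN, N_BC = 46.32 kN, N_AB = 56.07 kN.
A_AB = 1136 mm².
A_CD = 449.7 mm².
δ_AB = 56070·244/(1136·113000) = 0.1066 mm
δ_BC = 46320·581/(1210·113000) = 0.1968 mm
δ_CD = 46320·538/(449.7·113000) = 0.4904 mm
δ_DE = 4220·225/(233·113000) = 0.03606 mm
δ = Σδ_i = 0.8298 mm.

0.830 mm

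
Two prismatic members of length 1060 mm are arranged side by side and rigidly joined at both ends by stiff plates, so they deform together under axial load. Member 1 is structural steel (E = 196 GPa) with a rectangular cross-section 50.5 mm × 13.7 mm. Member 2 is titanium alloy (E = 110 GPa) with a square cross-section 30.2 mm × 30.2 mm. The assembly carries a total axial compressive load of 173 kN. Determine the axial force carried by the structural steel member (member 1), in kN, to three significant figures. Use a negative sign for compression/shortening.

-99.4 kN

A_1 = 691.8 mm².
A_2 = 912 mm².
Equal strain + equilibrium ⇒ each member carries load in proportion to AE: A₁E₁ = 135600000 N, A₂E₂ = 100300000 N, ΣAE = 235900000 N.
F₁ = P·A₁E₁/ΣAE = -173000·135600000/235900000 = -99430 N.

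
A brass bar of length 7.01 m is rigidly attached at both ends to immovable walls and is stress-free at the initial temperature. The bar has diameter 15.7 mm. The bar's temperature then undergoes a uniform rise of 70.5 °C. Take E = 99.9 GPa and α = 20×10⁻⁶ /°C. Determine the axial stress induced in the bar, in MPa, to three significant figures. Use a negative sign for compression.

-141 MPa

Free thermal expansion αLΔT = 20e-6 · 7010 · 70.5 = 9.884 mm.
The walls impose strain ε = −(9.884)/7010 = -1.4100e-03; σ = Eε = 99900 · -1.4100e-03 = -140.9 MPa.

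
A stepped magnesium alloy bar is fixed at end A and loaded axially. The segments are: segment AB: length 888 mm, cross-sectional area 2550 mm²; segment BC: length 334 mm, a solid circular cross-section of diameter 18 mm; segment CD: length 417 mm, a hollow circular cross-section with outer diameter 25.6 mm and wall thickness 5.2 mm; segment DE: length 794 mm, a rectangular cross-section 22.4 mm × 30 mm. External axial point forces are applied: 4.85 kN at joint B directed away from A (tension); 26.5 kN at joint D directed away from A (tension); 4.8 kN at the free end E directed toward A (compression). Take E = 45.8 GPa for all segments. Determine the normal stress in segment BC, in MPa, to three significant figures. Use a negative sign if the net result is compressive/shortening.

85.3 MPa

Internal axial forces (sectioning from the free end, tension +): N_DE = -4.8 kN, N_CD = 21.7 kN, N_BC = 21.7 kN, N_AB = 26.55 kN.
A_BC = 254.5 mm².
σ_BC = N_BC/A_BC = 21700/254.5 = 85.28 MPa.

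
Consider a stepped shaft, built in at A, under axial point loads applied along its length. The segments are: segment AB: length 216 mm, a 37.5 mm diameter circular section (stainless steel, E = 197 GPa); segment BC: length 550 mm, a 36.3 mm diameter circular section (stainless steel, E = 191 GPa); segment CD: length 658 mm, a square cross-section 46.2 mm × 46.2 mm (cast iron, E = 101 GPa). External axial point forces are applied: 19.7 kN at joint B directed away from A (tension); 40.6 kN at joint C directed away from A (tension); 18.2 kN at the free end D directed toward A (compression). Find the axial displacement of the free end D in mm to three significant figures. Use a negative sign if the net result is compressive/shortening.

0.0486 mm

Internal axial forces (sectioning from the free end, tension +): N_CD = -18.2 kN, N_BC = 22.4 kN, N_AB = 42.1 kN.
A_AB = 1104 mm².
A_BC = 1035 mm².
A_CD = 2134 mm².
δ_AB = 42100·216/(1104·197000) = 0.04179 mm
δ_BC = 22400·550/(1035·191000) = 0.06233 mm
δ_CD = -18200·658/(2134·101000) = -0.05555 mm
δ = Σδ_i = 0.04857 mm.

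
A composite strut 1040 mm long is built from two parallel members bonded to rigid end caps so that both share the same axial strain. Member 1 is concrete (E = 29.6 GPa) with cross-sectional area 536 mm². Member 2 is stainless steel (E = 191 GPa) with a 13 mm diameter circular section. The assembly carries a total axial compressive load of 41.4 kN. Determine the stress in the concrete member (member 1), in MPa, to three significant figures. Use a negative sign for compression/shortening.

A_2 = 132.7 mm².
Equal strain + equilibrium ⇒ each member carries load in proportion to AE: A₁E₁ = 15870000 N, A₂E₂ = 25350000 N, ΣAE = 41220000 N.
σ₁ = P·E₁/ΣAE = -41400·29600/41220000 = -29.73 MPa.

-29.7 MPa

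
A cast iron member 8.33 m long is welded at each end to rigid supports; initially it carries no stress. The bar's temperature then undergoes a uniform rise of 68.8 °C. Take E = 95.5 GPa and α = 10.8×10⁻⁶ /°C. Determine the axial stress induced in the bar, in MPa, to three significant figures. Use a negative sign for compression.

Free thermal expansion αLΔT = 10.8e-6 · 8330 · 68.8 = 6.19 mm.
The walls impose strain ε = −(6.19)/8330 = -7.4304e-04; σ = Eε = 95500 · -7.4304e-04 = -70.96 MPa.

-71.0 MPa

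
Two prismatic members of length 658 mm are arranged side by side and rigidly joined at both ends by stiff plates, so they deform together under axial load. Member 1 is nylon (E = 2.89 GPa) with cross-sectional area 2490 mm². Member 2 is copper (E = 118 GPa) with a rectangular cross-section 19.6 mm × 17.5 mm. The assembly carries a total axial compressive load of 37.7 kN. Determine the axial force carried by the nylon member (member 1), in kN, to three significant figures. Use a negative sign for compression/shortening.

-5.69 kN

A_2 = 343 mm².
Equal strain + equilibrium ⇒ each member carries load in proportion to AE: A₁E₁ = 7196000 N, A₂E₂ = 40470000 N, ΣAE = 47670000 N.
F₁ = P·A₁E₁/ΣAE = -37700·7196000/47670000 = -5691 N.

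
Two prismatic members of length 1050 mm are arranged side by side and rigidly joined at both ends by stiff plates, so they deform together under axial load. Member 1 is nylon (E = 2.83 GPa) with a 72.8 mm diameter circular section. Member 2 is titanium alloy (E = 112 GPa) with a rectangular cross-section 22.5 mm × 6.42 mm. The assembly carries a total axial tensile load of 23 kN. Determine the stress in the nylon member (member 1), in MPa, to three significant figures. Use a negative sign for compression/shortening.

A_1 = 4162 mm².
A_2 = 144.4 mm².
Equal strain + equilibrium ⇒ each member carries load in proportion to AE: A₁E₁ = 11780000 N, A₂E₂ = 16180000 N, ΣAE = 27960000 N.
σ₁ = P·E₁/ΣAE = 23000·2830/27960000 = 2.328 MPa.

2.33 MPa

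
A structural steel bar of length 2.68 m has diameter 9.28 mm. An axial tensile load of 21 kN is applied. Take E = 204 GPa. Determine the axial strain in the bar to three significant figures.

A = 67.64 mm².
σ = N/A = 310.5 MPa; ε = σ/E = 310.5/204000 = 1.522e-03.

0.00152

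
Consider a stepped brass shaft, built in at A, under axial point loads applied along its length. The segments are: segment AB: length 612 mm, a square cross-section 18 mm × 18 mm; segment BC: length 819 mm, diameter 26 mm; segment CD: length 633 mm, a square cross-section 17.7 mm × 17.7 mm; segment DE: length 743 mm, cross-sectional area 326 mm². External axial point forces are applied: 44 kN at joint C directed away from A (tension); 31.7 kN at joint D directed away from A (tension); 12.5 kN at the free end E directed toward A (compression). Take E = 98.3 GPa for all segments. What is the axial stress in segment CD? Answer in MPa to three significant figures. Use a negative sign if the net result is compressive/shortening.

61.3 MPa

Internal axial forces (sectioning from the free end, tension +): N_DE = -12.5 kN, N_CD = 19.2 kN, N_BC = 63.2 kN, N_AB = 63.2 kN.
A_CD = 313.3 mm².
σ_CD = N_CD/A_CD = 19200/313.3 = 61.29 MPa.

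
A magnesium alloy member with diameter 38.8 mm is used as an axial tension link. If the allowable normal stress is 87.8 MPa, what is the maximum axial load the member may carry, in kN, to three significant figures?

A = 1182 mm².
P_max = σ_allow · A = 87.8 · 1182 = 103800 N = 103.8 kN.

104 kN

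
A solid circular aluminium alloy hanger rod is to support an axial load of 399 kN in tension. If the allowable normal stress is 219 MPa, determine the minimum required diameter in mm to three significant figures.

48.2 mm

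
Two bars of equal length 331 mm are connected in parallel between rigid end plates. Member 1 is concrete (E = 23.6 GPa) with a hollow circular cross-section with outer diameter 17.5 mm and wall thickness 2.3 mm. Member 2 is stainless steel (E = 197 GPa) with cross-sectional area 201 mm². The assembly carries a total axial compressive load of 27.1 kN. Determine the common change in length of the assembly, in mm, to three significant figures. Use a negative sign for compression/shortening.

-0.213 mm

A_1 = 109.8 mm².
Equal strain + equilibrium ⇒ each member carries load in proportion to AE: A₁E₁ = 2592000 N, A₂E₂ = 39600000 N, ΣAE = 42190000 N.
δ = PL/ΣAE = -27100·331/42190000 = -0.2126 mm.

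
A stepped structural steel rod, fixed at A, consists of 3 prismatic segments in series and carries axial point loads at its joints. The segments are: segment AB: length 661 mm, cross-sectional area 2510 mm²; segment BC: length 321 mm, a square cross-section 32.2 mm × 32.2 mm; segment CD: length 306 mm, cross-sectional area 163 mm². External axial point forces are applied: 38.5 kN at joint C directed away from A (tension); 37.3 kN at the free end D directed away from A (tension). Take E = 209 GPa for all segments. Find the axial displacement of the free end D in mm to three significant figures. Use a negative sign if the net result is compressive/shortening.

0.543 mm

Internal axial forces (sectioning from the free end, tension +): N_CD = 37.3 kN, N_BC = 75.8 kN, N_AB = 75.8 kN.
A_BC = 1037 mm².
δ_AB = 75800·661/(2510·209000) = 0.09551 mm
δ_BC = 75800·321/(1037·209000) = 0.1123 mm
δ_CD = 37300·306/(163·209000) = 0.335 mm
δ = Σδ_i = 0.5428 mm.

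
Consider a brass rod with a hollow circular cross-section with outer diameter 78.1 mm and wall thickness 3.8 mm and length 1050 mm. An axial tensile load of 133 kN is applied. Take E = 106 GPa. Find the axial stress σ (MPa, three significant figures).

150 MPa

A = 887 mm².
σ = N/A = 133000/887 = 149.9 MPa.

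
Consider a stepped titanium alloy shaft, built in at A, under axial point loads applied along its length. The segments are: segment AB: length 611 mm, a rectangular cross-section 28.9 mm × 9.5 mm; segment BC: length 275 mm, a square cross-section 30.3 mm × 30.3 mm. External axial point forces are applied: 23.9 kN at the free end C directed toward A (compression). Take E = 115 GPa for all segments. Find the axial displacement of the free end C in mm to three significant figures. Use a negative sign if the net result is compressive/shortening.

-0.525 mm

Internal axial forces (sectioning from the free end, tension +): N_BC = -23.9 kN, N_AB = -23.9 kN.
A_AB = 274.6 mm².
A_BC = 918.1 mm².
δ_AB = -23900·611/(274.6·115000) = -0.4625 mm
δ_BC = -23900·275/(918.1·115000) = -0.06225 mm
δ = Σδ_i = -0.5248 mm.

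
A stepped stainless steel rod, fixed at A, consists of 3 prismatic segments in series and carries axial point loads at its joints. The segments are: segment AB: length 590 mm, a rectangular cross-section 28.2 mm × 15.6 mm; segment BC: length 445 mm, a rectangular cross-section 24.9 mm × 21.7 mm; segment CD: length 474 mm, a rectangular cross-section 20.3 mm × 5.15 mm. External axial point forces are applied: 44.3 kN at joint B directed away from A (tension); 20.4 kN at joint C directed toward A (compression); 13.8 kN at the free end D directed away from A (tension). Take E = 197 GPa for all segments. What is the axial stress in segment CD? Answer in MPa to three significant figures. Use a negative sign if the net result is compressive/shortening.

132 MPa

Internal axial forces (sectioning from the free end, tension +): N_CD = 13.8 kN, N_BC = -6.6 kN, N_AB = 37.7 kN.
A_CD = 104.5 mm².
σ_CD = N_CD/A_CD = 13800/104.5 = 132 MPa.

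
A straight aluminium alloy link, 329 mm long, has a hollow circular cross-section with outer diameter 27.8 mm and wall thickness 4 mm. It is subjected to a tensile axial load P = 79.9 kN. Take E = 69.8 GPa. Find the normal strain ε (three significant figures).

A = 299.1 mm².
σ = N/A = 267.2 MPa; ε = σ/E = 267.2/69800 = 3.827e-03.

0.00383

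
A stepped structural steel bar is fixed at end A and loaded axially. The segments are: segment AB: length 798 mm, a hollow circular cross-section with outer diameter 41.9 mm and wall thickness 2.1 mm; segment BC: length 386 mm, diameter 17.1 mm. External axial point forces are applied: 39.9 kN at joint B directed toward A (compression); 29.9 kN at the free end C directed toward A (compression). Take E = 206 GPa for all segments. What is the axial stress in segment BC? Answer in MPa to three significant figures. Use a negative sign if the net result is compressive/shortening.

-130 MPa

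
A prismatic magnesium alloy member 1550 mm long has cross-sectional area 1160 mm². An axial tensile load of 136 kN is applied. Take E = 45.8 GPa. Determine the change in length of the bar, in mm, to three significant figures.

δ_mech = NL/(AE) = 136000·1550/(1160·45800) = 3.968 mm.

3.97 mm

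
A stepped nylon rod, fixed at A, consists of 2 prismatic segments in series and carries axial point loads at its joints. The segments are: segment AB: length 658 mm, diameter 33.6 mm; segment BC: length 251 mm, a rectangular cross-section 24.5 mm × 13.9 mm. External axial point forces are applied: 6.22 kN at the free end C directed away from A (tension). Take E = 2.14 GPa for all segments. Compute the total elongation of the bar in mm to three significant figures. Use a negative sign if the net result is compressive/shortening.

4.30 mm

Internal axial forces (sectioning from the free end, tension +): N_BC = 6.22 kN, N_AB = 6.22 kN.
A_AB = 886.7 mm².
A_BC = 340.6 mm².
δ_AB = 6220·658/(886.7·2140) = 2.157 mm
δ_BC = 6220·251/(340.6·2140) = 2.142 mm
δ = Σδ_i = 4.299 mm.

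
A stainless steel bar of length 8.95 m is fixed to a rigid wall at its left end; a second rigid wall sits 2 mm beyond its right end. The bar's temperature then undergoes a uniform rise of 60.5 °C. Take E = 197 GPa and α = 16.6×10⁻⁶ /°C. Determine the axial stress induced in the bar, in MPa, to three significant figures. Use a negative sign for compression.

Free thermal expansion αLΔT = 16.6e-6 · 8950 · 60.5 = 8.988 mm.
The walls engage after the gap closes; constrained expansion = 8.988 − 2 = 6.988 mm.
The walls impose strain ε = −(6.988)/8950 = -7.8084e-04; σ = Eε = 197000 · -7.8084e-04 = -153.8 MPa.

-154 MPa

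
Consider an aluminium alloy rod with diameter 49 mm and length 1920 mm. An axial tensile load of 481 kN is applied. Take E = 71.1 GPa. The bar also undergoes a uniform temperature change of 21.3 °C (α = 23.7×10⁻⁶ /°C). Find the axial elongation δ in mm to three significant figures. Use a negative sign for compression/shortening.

A = 1886 mm².
δ_mech = NL/(AE) = 481000·1920/(1886·71100) = 6.888 mm.
δ_thermal = αLΔT = 23.7e-6·1920·21.3 = 0.9692 mm.
δ = δ_mech + δ_thermal = 7.857 mm.

7.86 mm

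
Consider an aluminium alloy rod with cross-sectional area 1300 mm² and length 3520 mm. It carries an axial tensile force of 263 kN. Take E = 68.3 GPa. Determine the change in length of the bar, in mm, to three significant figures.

δ_mech = NL/(AE) = 263000·3520/(1300·68300) = 10.43 mm.

10.4 mm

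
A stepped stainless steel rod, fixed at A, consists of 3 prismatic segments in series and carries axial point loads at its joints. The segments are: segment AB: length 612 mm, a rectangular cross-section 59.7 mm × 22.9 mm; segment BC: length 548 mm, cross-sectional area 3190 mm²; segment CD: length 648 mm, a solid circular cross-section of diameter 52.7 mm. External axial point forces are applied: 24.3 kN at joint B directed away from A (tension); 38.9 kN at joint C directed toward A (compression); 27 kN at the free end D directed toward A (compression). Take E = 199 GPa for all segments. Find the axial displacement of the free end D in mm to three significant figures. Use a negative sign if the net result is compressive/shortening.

Internal axial forces (sectioning from the free end, tension +): N_CD = -27 kN, N_BC = -65.9 kN, N_AB = -41.6 kN.
A_AB = 1367 mm².
A_CD = 2181 mm².
δ_AB = -41600·612/(1367·199000) = -0.09358 mm
δ_BC = -65900·548/(3190·199000) = -0.05689 mm
δ_CD = -27000·648/(2181·199000) = -0.04031 mm
δ = Σδ_i = -0.1908 mm.

-0.191 mm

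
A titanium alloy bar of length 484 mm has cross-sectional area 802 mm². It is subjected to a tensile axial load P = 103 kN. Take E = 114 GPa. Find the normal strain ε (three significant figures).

σ = N/A = 128.4 MPa; ε = σ/E = 128.4/114000 = 1.127e-03.

0.00113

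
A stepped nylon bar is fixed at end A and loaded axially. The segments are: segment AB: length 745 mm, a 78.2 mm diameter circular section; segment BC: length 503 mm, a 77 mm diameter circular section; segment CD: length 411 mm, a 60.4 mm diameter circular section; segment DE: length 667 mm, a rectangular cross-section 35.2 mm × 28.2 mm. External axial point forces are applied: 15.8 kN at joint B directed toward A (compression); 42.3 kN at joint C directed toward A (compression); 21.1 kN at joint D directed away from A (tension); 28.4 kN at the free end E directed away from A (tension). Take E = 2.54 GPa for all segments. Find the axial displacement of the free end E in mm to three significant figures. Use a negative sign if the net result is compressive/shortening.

Internal axial forces (sectioning from the free end, tension +): N_DE = 28.4 kN, N_CD = 49.5 kN, N_BC = 7.2 kN, N_AB = -8.6 kN.
A_AB = 4803 mm².
A_BC = 4657 mm².
A_CD = 2865 mm².
A_DE = 992.6 mm².
δ_AB = -8600·745/(4803·2540) = -0.5252 mm
δ_BC = 7200·503/(4657·2540) = 0.3062 mm
δ_CD = 49500·411/(2865·2540) = 2.795 mm
δ_DE = 28400·667/(992.6·2540) = 7.513 mm
δ = Σδ_i = 10.09 mm.

10.1 mm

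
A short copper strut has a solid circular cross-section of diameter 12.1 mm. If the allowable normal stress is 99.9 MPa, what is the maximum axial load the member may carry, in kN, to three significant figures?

A = 115 mm².
P_max = σ_allow · A = 99.9 · 115 = 11490 N = 11.49 kN.

11.5 kN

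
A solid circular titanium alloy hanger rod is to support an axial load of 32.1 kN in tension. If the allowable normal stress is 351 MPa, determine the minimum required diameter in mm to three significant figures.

10.8 mm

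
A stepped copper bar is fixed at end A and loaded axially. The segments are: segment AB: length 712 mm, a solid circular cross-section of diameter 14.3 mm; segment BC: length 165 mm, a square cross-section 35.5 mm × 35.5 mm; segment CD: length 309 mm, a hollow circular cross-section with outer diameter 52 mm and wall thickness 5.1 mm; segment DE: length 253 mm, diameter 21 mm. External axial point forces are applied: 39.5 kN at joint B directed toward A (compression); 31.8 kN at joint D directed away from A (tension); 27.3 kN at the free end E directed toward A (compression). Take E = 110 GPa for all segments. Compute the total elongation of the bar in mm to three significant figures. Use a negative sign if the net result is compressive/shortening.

Internal axial forces (sectioning from the free end, tension +): N_DE = -27.3 kN, N_CD = 4.5 kN, N_BC = 4.5 kN, N_AB = -35 kN.
A_AB = 160.6 mm².
A_BC = 1260 mm².
A_CD = 751.4 mm².
A_DE = 346.4 mm².
δ_AB = -35000·712/(160.6·110000) = -1.411 mm
δ_BC = 4500·165/(1260·110000) = 0.005356 mm
δ_CD = 4500·309/(751.4·110000) = 0.01682 mm
δ_DE = -27300·253/(346.4·110000) = -0.1813 mm
δ = Σδ_i = -1.57 mm.

-1.57 mm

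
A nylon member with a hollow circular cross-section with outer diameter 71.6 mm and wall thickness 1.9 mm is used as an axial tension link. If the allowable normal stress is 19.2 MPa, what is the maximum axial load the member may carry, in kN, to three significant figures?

7.99 kN

A = 416 mm².
P_max = σ_allow · A = 19.2 · 416 = 7988 N = 7.988 kN.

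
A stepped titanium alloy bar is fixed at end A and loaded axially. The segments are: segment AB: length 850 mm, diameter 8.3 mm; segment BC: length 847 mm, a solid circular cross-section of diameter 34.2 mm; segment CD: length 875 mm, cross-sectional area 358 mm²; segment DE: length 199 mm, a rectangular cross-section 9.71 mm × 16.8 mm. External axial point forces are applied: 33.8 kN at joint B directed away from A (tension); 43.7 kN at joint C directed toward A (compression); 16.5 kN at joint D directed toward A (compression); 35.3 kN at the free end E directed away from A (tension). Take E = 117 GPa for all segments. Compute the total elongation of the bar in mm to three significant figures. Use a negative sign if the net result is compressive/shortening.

1.76 mm

Internal axial forces (sectioning from the free end, tension +): N_DE = 35.3 kN, N_CD = 18.8 kN, N_BC = -24.9 kN, N_AB = 8.9 kN.
A_AB = 54.11 mm².
A_BC = 918.6 mm².
A_DE = 163.1 mm².
δ_AB = 8900·850/(54.11·117000) = 1.195 mm
δ_BC = -24900·847/(918.6·117000) = -0.1962 mm
δ_CD = 18800·875/(358·117000) = 0.3927 mm
δ_DE = 35300·199/(163.1·117000) = 0.3681 mm
δ = Σδ_i = 1.76 mm.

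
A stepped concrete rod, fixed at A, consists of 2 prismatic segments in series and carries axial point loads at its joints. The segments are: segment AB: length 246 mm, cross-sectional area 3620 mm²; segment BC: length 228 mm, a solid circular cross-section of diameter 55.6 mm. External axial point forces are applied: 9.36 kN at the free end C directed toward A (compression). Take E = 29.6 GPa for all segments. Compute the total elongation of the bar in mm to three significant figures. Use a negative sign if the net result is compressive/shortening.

Internal axial forces (sectioning from the free end, tension +): N_BC = -9.36 kN, N_AB = -9.36 kN.
A_BC = 2428 mm².
δ_AB = -9360·246/(3620·29600) = -0.02149 mm
δ_BC = -9360·228/(2428·29600) = -0.02969 mm
δ = Σδ_i = -0.05118 mm.

-0.0512 mm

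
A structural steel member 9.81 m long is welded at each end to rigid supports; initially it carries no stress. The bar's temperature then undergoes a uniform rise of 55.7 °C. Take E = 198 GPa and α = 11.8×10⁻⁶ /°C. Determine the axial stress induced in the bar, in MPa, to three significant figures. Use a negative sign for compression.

-130 MPa

Free thermal expansion αLΔT = 11.8e-6 · 9810 · 55.7 = 6.448 mm.
The walls impose strain ε = −(6.448)/9810 = -6.5726e-04; σ = Eε = 198000 · -6.5726e-04 = -130.1 MPa.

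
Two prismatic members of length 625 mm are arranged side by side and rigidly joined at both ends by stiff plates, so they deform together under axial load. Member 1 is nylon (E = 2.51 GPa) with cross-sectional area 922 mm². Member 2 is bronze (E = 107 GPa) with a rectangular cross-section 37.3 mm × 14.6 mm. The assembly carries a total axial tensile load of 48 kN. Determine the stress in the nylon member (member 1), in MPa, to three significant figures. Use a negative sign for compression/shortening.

A_2 = 544.6 mm².
Equal strain + equilibrium ⇒ each member carries load in proportion to AE: A₁E₁ = 2314000 N, A₂E₂ = 58270000 N, ΣAE = 60580000 N.
σ₁ = P·E₁/ΣAE = 48000·2510/60580000 = 1.989 MPa.

1.99 MPa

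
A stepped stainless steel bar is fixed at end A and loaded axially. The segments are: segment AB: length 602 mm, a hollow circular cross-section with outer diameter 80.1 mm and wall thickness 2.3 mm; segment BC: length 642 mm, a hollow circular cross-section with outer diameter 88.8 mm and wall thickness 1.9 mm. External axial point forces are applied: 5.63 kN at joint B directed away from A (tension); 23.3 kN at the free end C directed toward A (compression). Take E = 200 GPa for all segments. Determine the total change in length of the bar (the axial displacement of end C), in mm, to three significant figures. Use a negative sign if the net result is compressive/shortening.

Internal axial forces (sectioning from the free end, tension +): N_BC = -23.3 kN, N_AB = -17.67 kN.
A_AB = 562.2 mm².
A_BC = 518.7 mm².
δ_AB = -17670·602/(562.2·200000) = -0.09461 mm
δ_BC = -23300·642/(518.7·200000) = -0.1442 mm
δ = Σδ_i = -0.2388 mm.

-0.239 mm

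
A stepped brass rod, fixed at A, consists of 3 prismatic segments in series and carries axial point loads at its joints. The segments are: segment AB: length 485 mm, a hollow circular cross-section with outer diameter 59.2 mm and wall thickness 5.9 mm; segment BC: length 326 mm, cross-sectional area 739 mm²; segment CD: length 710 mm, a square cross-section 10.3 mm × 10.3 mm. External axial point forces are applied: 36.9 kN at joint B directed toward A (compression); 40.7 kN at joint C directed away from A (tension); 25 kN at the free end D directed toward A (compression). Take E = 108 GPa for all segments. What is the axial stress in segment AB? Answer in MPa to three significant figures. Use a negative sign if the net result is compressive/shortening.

Internal axial forces (sectioning from the free end, tension +): N_CD = -25 kN, N_BC = 15.7 kN, N_AB = -21.2 kN.
A_AB = 987.9 mm².
σ_AB = N_AB/A_AB = -21200/987.9 = -21.46 MPa.

-21.5 MPa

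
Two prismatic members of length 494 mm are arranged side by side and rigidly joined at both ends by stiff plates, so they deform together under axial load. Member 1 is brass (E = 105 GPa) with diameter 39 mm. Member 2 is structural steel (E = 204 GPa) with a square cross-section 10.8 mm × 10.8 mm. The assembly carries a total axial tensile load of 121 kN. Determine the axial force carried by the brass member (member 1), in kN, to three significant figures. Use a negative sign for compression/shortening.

A_1 = 1195 mm².
A_2 = 116.6 mm².
Equal strain + equilibrium ⇒ each member carries load in proportion to AE: A₁E₁ = 125400000 N, A₂E₂ = 23790000 N, ΣAE = 149200000 N.
F₁ = P·A₁E₁/ΣAE = 121000·125400000/149200000 = 101700 N.

102 kN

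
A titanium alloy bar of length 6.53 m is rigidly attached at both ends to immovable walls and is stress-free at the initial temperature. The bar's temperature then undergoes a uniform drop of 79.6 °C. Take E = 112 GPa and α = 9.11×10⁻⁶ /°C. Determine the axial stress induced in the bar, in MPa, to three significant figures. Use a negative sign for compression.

81.2 MPa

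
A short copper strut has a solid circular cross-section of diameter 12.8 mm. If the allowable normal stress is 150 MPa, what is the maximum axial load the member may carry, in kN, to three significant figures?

19.3 kN

A = 128.7 mm².
P_max = σ_allow · A = 150 · 128.7 = 19300 N = 19.3 kN.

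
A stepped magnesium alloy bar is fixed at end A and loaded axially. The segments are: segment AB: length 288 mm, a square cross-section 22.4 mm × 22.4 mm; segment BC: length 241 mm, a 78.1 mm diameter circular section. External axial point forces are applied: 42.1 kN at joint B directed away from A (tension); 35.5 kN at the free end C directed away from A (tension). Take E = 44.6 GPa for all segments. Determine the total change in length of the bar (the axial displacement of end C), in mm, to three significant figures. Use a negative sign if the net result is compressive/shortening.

Internal axial forces (sectioning from the free end, tension +): N_BC = 35.5 kN, N_AB = 77.6 kN.
A_AB = 501.8 mm².
A_BC = 4791 mm².
δ_AB = 77600·288/(501.8·44600) = 0.9987 mm
δ_BC = 35500·241/(4791·44600) = 0.04004 mm
δ = Σδ_i = 1.039 mm.

1.04 mm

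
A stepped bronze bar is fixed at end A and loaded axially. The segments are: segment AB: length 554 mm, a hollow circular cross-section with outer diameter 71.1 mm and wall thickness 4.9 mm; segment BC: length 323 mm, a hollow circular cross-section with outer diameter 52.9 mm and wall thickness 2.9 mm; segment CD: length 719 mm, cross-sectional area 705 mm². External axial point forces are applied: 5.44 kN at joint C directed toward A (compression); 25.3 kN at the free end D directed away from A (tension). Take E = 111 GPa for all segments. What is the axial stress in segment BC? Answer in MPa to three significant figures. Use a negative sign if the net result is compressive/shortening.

43.6 MPa

Internal axial forces (sectioning from the free end, tension +): N_CD = 25.3 kN, N_BC = 19.86 kN, N_AB = 19.86 kN.
A_BC = 455.5 mm².
σ_BC = N_BC/A_BC = 19860/455.5 = 43.6 MPa.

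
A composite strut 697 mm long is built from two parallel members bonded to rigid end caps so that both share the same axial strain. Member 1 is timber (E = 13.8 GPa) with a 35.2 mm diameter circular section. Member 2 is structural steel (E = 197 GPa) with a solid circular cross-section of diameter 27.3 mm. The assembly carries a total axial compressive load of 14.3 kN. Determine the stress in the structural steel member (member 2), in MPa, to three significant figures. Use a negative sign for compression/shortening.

A_1 = 973.1 mm².
A_2 = 585.3 mm².
Equal strain + equilibrium ⇒ each member carries load in proportion to AE: A₁E₁ = 13430000 N, A₂E₂ = 115300000 N, ΣAE = 128700000 N.
σ₂ = P·E₂/ΣAE = -14300·197000/128700000 = -21.88 MPa.

-21.9 MPa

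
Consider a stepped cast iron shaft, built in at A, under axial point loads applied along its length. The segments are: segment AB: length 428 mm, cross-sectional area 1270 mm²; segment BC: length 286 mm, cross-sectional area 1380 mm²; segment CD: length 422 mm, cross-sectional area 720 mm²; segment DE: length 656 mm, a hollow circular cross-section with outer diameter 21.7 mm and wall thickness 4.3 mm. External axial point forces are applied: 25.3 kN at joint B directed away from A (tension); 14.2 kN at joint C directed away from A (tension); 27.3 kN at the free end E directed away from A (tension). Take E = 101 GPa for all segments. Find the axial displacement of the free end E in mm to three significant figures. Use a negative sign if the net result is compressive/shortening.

Internal axial forces (sectioning from the free end, tension +): N_DE = 27.3 kN, N_CD = 27.3 kN, N_BC = 41.5 kN, N_AB = 66.8 kN.
A_DE = 235.1 mm².
δ_AB = 66800·428/(1270·101000) = 0.2229 mm
δ_BC = 41500·286/(1380·101000) = 0.08516 mm
δ_CD = 27300·422/(720·101000) = 0.1584 mm
δ_DE = 27300·656/(235.1·101000) = 0.7544 mm
δ = Σδ_i = 1.221 mm.

1.22 mm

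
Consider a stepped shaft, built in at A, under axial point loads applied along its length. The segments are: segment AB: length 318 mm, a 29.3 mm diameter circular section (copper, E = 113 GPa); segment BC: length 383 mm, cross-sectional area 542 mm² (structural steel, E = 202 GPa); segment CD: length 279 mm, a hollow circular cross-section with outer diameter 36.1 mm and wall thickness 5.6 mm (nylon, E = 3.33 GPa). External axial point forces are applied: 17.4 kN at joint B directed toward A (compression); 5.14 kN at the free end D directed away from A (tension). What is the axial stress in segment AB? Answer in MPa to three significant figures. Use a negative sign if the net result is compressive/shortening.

-18.2 MPa

Internal axial forces (sectioning from the free end, tension +): N_CD = 5.14 kN, N_BC = 5.14 kN, N_AB = -12.26 kN.
A_AB = 674.3 mm².
σ_AB = N_AB/A_AB = -12260/674.3 = -18.18 MPa.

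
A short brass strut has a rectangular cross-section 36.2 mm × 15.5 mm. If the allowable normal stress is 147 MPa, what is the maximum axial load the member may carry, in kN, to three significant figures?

A = 561.1 mm².
P_max = σ_allow · A = 147 · 561.1 = 82480 N = 82.48 kN.

82.5 kN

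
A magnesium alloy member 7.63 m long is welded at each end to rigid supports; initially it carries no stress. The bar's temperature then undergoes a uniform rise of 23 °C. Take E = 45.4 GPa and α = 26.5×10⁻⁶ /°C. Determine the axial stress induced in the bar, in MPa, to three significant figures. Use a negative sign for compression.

-27.7 MPa

Free thermal expansion αLΔT = 26.5e-6 · 7630 · 23 = 4.65 mm.
The walls impose strain ε = −(4.65)/7630 = -6.0950e-04; σ = Eε = 45400 · -6.0950e-04 = -27.67 MPa.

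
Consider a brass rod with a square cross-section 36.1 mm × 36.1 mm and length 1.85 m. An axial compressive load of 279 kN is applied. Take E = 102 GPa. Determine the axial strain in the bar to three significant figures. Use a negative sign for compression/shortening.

-0.00210

A = 1303 mm².
σ = N/A = -214.1 MPa; ε = σ/E = -214.1/102000 = -2.099e-03.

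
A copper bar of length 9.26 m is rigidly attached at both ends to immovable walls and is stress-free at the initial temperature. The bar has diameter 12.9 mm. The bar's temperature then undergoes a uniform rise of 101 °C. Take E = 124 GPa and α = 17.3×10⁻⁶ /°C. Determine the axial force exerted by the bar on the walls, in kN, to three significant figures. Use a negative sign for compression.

-28.3 kN

Free thermal expansion αLΔT = 17.3e-6 · 9260 · 101 = 16.18 mm.
The walls impose strain ε = −(16.18)/9260 = -1.7473e-03; σ = Eε = 124000 · -1.7473e-03 = -216.7 MPa.
Wall reaction R = σ·A = -216.7·130.7 = -28320 N = -28.32 kN.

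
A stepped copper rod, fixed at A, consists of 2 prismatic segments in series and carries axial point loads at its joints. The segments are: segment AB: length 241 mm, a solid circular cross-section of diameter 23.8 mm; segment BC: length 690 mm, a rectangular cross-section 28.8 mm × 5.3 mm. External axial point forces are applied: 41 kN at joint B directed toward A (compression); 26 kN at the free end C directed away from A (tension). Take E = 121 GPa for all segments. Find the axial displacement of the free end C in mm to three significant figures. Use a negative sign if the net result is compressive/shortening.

Internal axial forces (sectioning from the free end, tension +): N_BC = 26 kN, N_AB = -15 kN.
A_AB = 444.9 mm².
A_BC = 152.6 mm².
δ_AB = -15000·241/(444.9·121000) = -0.06716 mm
δ_BC = 26000·690/(152.6·121000) = 0.9713 mm
δ = Σδ_i = 0.9042 mm.

0.904 mm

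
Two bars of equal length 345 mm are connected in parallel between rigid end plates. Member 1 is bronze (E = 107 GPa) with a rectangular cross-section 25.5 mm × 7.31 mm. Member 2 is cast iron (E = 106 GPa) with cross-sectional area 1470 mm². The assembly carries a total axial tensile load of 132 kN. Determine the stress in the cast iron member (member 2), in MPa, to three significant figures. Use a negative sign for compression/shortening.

A_1 = 186.4 mm².
Equal strain + equilibrium ⇒ each member carries load in proportion to AE: A₁E₁ = 19950000 N, A₂E₂ = 155800000 N, ΣAE = 175800000 N.
σ₂ = P·E₂/ΣAE = 132000·106000/175800000 = 79.61 MPa.

79.6 MPa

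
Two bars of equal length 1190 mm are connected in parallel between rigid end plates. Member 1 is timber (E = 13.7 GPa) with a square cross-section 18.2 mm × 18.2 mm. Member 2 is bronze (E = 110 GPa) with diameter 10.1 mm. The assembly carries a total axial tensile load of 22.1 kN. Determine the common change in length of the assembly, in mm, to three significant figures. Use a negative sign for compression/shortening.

A_1 = 331.2 mm².
A_2 = 80.12 mm².
Equal strain + equilibrium ⇒ each member carries load in proportion to AE: A₁E₁ = 4538000 N, A₂E₂ = 8813000 N, ΣAE = 13350000 N.
δ = PL/ΣAE = 22100·1190/13350000 = 1.97 mm.

1.97 mm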